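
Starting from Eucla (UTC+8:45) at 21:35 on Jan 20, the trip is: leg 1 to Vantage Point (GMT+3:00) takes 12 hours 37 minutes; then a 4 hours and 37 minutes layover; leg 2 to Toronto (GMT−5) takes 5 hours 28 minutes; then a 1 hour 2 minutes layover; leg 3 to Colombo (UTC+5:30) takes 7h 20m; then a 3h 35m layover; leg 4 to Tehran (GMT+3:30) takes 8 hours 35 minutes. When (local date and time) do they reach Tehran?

Convert departure to UTC: 21:35 − 8:45 = 12:50 UTC on Jan 20.
Add 12 hours and 37 minutes leg 1 → 01:27 UTC (Jan 21).
Add 4 hours 37 minutes layover in Vantage Point → 06:04 UTC.
Add 5 hours and 28 minutes leg 2 → 11:32 UTC.
Add 1 hour 2 minutes layover in Toronto → 12:34 UTC.
Add 7 hours 20 minutes leg 3 → 19:54 UTC.
Add 3 hours and 35 minutes layover in Colombo → 23:29 UTC.
Add 8 hours 35 minutes leg 4 → 08:04 UTC (Jan 22).
Tehran is UTC+3:30, so local arrival = 08:04 + 3:30 = 11:34 on Jan 22.

11:34 on January 22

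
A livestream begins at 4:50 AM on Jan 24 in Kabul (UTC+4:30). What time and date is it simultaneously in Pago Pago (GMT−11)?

In UTC: 4:50 AM − 4:30 = 12:20 AM on Jan 24.
Pago Pago is UTC−11:00: 12:20 AM − 11:00 = 1:20 PM on Jan 23.

1:20 PM on January 23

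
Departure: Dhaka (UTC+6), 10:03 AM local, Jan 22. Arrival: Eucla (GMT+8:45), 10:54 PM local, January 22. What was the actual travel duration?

10 hours 6 minutes

Departure in UTC: 10:03 AM − 6:00 = 4:03 AM on Jan 22.
Arrival in UTC: 10:54 PM − 8:45 = 2:09 PM on Jan 22.
Elapsed = 2:09 PM − 4:03 AM = 10 hours 6 minutes.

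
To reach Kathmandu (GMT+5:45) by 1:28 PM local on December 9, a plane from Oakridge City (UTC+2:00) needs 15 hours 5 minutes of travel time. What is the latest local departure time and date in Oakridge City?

6:38 PM on December 8

Target arrival in UTC: 1:28 PM − 5:45 = 7:43 AM on Dec 9.
Subtract 15 hours 5 minutes → departure 4:38 PM UTC on Dec 8.
Oakridge City is UTC+2:00: 4:38 PM + 2:00 = 6:38 PM on Dec 8.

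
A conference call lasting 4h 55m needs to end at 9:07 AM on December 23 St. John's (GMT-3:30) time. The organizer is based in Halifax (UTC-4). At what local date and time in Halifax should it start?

3:42 AM on Dec 23

Target end time in UTC: 9:07 AM + 3:30 = 12:37 PM on Dec 23.
Subtract 4 hours and 55 minutes → start 7:42 AM UTC on Dec 23.
Halifax is UTC−4:00: 7:42 AM − 4:00 = 3:42 AM on Dec 23.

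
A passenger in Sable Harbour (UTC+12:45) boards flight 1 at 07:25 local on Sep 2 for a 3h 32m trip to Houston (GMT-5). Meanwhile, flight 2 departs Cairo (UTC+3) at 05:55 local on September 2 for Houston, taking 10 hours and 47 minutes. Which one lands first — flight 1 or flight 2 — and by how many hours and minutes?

the first, by 15 hours 30 minutes

Flight 1 in UTC: 07:25 − 12:45 = 18:40 on Sep 1.
+3 hours 32 minutes → arrive 22:12 UTC on Sep 1.
Flight 2 in UTC: 05:55 − 3:00 = 02:55 on Sep 2.
+10 hours 47 minutes → arrive 13:42 UTC on Sep 2.
Flight 1 lands earlier by 15 hours 30 minutes.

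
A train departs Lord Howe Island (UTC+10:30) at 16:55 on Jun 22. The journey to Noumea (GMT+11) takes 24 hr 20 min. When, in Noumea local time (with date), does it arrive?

17:45 on Jun 23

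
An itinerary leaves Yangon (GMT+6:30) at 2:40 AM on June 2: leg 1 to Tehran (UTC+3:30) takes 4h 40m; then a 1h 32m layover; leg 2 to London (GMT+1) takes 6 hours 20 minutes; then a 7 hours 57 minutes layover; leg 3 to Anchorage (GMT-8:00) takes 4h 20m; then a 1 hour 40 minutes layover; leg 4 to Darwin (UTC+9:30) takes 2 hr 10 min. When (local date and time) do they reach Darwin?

Convert departure to UTC: 2:40 AM − 6:30 = 8:10 PM UTC on Jun 1.
Add 4 hours 40 minutes leg 1 → 12:50 AM UTC (Jun 2).
Add 1 hour 32 minutes layover in Tehran → 2:22 AM UTC.
Add 6 hours and 20 minutes leg 2 → 8:42 AM UTC.
Add 7 hours and 57 minutes layover in London → 4:39 PM UTC.
Add 4 hours 20 minutes leg 3 → 8:59 PM UTC.
Add 1 hour 40 minutes layover in Anchorage → 10:39 PM UTC.
Add 2 hours and 10 minutes leg 4 → 12:49 AM UTC (Jun 3).
Darwin is UTC+9:30, so local arrival = 12:49 AM + 9:30 = 10:19 AM on Jun 3.

10:19 AM on June 3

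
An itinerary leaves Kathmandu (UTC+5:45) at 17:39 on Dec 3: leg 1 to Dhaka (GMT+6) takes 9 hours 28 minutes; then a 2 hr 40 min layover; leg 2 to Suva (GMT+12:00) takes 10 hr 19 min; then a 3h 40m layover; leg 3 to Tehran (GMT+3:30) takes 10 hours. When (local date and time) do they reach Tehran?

Convert departure to UTC: 17:39 − 5:45 = 11:54 UTC on Dec 3.
Add 9 hours and 28 minutes leg 1 → 21:22 UTC.
Add 2 hours and 40 minutes layover in Dhaka → 00:02 UTC (Dec 4).
Add 10 hours 19 minutes leg 2 → 10:21 UTC.
Add 3 hours 40 minutes layover in Suva → 14:01 UTC.
Add 10 hours leg 3 → 00:01 UTC (Dec 5).
Tehran is UTC+3:30, so local arrival = 00:01 + 3:30 = 03:31 on Dec 5.

03:31 on December 5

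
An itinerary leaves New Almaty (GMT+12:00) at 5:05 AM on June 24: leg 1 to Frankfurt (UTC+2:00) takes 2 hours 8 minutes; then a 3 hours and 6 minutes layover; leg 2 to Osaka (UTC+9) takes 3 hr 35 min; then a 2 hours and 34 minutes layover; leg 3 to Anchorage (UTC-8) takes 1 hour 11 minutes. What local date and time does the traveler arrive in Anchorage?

Convert departure to UTC: 5:05 AM − 12:00 = 5:05 PM UTC on Jun 23.
Add 2 hours 8 minutes leg 1 → 7:13 PM UTC.
Add 3 hours 6 minutes layover in Frankfurt → 10:19 PM UTC.
Add 3 hours 35 minutes leg 2 → 1:54 AM UTC (Jun 24).
Add 2 hours and 34 minutes layover in Osaka → 4:28 AM UTC.
Add 1 hour and 11 minutes leg 3 → 5:39 AM UTC.
Anchorage is UTC−8:00, so local arrival = 5:39 AM − 8:00 = 9:39 PM on Jun 23.

9:39 PM on Jun 23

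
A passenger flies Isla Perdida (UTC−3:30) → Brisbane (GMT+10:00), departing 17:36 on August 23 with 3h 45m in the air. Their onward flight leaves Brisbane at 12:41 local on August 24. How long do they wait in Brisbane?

Convert departure to UTC: 17:36 + 3:30 = 21:06 UTC on Aug 23.
Add 3 hours and 45 minutes flight time → 00:51 UTC (Aug 24).
Brisbane is UTC+10:00, so local arrival = 00:51 + 10:00 = 10:51 on Aug 24.
Layover = 12:41 − 10:51 = 1 hour 50 minutes.

1 hour 50 minutes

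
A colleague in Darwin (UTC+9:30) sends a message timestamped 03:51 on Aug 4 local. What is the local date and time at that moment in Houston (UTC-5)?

Houston is 14:30 behind Darwin.
Shift by the zone difference: 03:51 − 14:30 = 13:21 on Aug 3 in Houston.

13:21 on August 3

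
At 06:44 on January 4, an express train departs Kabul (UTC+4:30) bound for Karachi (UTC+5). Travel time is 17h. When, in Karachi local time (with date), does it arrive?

00:14 on Jan 5

Karachi is 0:30 ahead of Kabul.
After 17 hours it is 23:44 in Kabul.
Shift by the zone difference: 23:44 + 0:30 = 00:14 on Jan 5 in Karachi.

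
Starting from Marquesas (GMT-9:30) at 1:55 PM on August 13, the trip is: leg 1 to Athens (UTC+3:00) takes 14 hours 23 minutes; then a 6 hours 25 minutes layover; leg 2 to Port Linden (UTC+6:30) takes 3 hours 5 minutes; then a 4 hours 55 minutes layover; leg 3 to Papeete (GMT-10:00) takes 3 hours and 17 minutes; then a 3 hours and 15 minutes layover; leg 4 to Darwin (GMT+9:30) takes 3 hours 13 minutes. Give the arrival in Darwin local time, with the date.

11:28 PM on August 15

Convert departure to UTC: 1:55 PM + 9:30 = 11:25 PM UTC on Aug 13.
Add 14 hours 23 minutes leg 1 → 1:48 PM UTC (Aug 14).
Add 6 hours 25 minutes layover in Athens → 8:13 PM UTC.
Add 3 hours and 5 minutes leg 2 → 11:18 PM UTC.
Add 4 hours and 55 minutes layover in Port Linden → 4:13 AM UTC (Aug 15).
Add 3 hours 17 minutes leg 3 → 7:30 AM UTC.
Add 3 hours 15 minutes layover in Papeete → 10:45 AM UTC.
Add 3 hours and 13 minutes leg 4 → 1:58 PM UTC.
Darwin is UTC+9:30, so local arrival = 1:58 PM + 9:30 = 11:28 PM on Aug 15.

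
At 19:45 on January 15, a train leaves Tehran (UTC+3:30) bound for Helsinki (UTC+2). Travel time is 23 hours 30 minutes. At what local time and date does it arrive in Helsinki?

Convert departure to UTC: 19:45 − 3:30 = 16:15 UTC on Jan 15.
Add 23 hours and 30 minutes travel time → 15:45 UTC (Jan 16).
Helsinki is UTC+2:00, so local arrival = 15:45 + 2:00 = 17:45 on Jan 16.

17:45 on Jan 16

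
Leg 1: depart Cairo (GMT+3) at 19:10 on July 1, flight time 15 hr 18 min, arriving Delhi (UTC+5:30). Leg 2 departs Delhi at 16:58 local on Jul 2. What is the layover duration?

4 hours

Convert departure to UTC: 19:10 − 3:00 = 16:10 UTC on Jul 1.
Add 15 hours 18 minutes flight time → 07:28 UTC (Jul 2).
Delhi is UTC+5:30, so local arrival = 07:28 + 5:30 = 12:58 on Jul 2.
Layover = 16:58 − 12:58 = 4 hours.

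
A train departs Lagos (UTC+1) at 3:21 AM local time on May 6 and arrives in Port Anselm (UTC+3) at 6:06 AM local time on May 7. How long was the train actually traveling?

Port Anselm is 2:00 ahead of Lagos.
Clock-face elapsed time (ignoring zones) is 26 hours 45 minutes.
Actual elapsed = 26 hours 45 minutes − 2:00 = 24 hours 45 minutes.

24 hours 45 minutes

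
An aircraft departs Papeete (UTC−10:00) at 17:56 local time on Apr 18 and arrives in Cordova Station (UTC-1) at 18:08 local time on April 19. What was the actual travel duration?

Cordova Station is 9:00 ahead of Papeete.
Clock-face elapsed time (ignoring zones) is 24 hours 12 minutes.
Actual elapsed = 24 hours 12 minutes − 9:00 = 15 hours 12 minutes.

15 hours 12 minutes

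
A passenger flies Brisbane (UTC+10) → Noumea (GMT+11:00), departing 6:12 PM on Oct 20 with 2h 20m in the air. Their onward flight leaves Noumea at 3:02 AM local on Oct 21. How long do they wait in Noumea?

5 hours 30 minutes

Convert departure to UTC: 6:12 PM − 10:00 = 8:12 AM UTC on Oct 20.
Add 2 hours 20 minutes flight time → 10:32 AM UTC.
Noumea is UTC+11:00, so local arrival = 10:32 AM + 11:00 = 9:32 PM on Oct 20.
Layover = 3:02 AM − 9:32 PM (+1 day) = 5 hours 30 minutes.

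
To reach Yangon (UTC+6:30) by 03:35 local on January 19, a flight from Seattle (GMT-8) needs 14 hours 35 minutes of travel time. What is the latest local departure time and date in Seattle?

22:30 on January 17

Target arrival in UTC: 03:35 − 6:30 = 21:05 on Jan 18.
Subtract 14 hours 35 minutes → departure 06:30 UTC on Jan 18.
Seattle is UTC−8:00: 06:30 − 8:00 = 22:30 on Jan 17.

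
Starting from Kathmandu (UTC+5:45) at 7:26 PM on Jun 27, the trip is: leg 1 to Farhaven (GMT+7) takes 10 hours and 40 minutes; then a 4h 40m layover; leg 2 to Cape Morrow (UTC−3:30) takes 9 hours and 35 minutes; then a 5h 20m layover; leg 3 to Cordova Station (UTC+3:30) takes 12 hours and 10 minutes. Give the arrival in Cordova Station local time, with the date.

11:36 AM on June 29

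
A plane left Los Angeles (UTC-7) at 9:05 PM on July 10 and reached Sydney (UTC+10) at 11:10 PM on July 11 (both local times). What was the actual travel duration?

9 hours 5 minutes

Departure in UTC: 9:05 PM + 7:00 = 4:05 AM on Jul 11.
Arrival in UTC: 11:10 PM − 10:00 = 1:10 PM on Jul 11.
Elapsed = 1:10 PM − 4:05 AM = 9 hours 5 minutes.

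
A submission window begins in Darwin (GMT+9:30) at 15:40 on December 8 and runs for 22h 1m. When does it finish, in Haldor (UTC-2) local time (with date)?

Haldor is 11:30 behind Darwin.
After 22 hours and 1 minute it is 13:41 (Dec 9) in Darwin.
Shift by the zone difference: 13:41 − 11:30 = 02:11 on Dec 9 in Haldor.

02:11 on December 9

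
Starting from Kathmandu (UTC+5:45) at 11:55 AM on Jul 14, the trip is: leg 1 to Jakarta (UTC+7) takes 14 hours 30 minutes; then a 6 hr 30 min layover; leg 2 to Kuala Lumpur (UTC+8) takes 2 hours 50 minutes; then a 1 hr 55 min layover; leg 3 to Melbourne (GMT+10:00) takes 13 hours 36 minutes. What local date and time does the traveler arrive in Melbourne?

Convert departure to UTC: 11:55 AM − 5:45 = 6:10 AM UTC on Jul 14.
Add 14 hours and 30 minutes leg 1 → 8:40 PM UTC.
Add 6 hours and 30 minutes layover in Jakarta → 3:10 AM UTC (Jul 15).
Add 2 hours 50 minutes leg 2 → 6:00 AM UTC.
Add 1 hour and 55 minutes layover in Kuala Lumpur → 7:55 AM UTC.
Add 13 hours 36 minutes leg 3 → 9:31 PM UTC.
Melbourne is UTC+10:00, so local arrival = 9:31 PM + 10:00 = 7:31 AM on Jul 16.

7:31 AM on July 16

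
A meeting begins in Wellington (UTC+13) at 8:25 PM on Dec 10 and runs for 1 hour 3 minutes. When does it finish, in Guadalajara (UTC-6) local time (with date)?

2:28 AM on Dec 10

Guadalajara is 19:00 behind Wellington.
After 1 hour 3 minutes it is 9:28 PM in Wellington.
Shift by the zone difference: 9:28 PM − 19:00 = 2:28 AM on Dec 10 in Guadalajara.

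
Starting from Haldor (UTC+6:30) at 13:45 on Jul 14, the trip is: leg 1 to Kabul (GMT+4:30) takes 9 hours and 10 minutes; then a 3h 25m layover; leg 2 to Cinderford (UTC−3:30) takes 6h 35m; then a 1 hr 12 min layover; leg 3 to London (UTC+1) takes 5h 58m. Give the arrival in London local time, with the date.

10:35 on July 15

Convert departure to UTC: 13:45 − 6:30 = 07:15 UTC on Jul 14.
Add 9 hours and 10 minutes leg 1 → 16:25 UTC.
Add 3 hours 25 minutes layover in Kabul → 19:50 UTC.
Add 6 hours 35 minutes leg 2 → 02:25 UTC (Jul 15).
Add 1 hour 12 minutes layover in Cinderford → 03:37 UTC.
Add 5 hours 58 minutes leg 3 → 09:35 UTC.
London is UTC+1:00, so local arrival = 09:35 + 1:00 = 10:35 on Jul 15.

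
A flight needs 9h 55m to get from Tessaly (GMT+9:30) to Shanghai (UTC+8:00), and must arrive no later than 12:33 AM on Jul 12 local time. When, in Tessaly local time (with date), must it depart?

Target arrival in UTC: 12:33 AM − 8:00 = 4:33 PM on Jul 11.
Subtract 9 hours and 55 minutes → departure 6:38 AM UTC on Jul 11.
Tessaly is UTC+9:30: 6:38 AM + 9:30 = 4:08 PM on Jul 11.

4:08 PM on Jul 11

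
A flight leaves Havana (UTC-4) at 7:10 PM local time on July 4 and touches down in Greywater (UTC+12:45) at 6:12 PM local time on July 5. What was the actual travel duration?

Departure in UTC: 7:10 PM + 4:00 = 11:10 PM on Jul 4.
Arrival in UTC: 6:12 PM − 12:45 = 5:27 AM on Jul 5.
Elapsed = 5:27 AM − 11:10 PM (+1 day) = 6 hours 17 minutes.

6 hours 17 minutes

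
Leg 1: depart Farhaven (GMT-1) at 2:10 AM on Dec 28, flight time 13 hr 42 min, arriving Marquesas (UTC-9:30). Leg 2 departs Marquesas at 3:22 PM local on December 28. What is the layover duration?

Convert departure to UTC: 2:10 AM + 1:00 = 3:10 AM UTC on Dec 28.
Add 13 hours and 42 minutes flight time → 4:52 PM UTC.
Marquesas is UTC−9:30, so local arrival = 4:52 PM − 9:30 = 7:22 AM on Dec 28.
Layover = 3:22 PM − 7:22 AM = 8 hours.

8 hours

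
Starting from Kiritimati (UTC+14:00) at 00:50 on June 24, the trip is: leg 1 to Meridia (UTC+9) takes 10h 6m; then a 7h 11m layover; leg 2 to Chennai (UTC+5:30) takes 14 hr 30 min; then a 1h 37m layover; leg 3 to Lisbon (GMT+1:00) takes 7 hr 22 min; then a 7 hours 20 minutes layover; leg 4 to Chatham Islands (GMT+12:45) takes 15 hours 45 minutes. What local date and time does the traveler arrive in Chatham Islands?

Convert departure to UTC: 00:50 − 14:00 = 10:50 UTC on Jun 23.
Add 10 hours and 6 minutes leg 1 → 20:56 UTC.
Add 7 hours 11 minutes layover in Meridia → 04:07 UTC (Jun 24).
Add 14 hours and 30 minutes leg 2 → 18:37 UTC.
Add 1 hour 37 minutes layover in Chennai → 20:14 UTC.
Add 7 hours 22 minutes leg 3 → 03:36 UTC (Jun 25).
Add 7 hours 20 minutes layover in Lisbon → 10:56 UTC.
Add 15 hours 45 minutes leg 4 → 02:41 UTC (Jun 26).
Chatham Islands is UTC+12:45, so local arrival = 02:41 + 12:45 = 15:26 on Jun 26.

15:26 on Jun 26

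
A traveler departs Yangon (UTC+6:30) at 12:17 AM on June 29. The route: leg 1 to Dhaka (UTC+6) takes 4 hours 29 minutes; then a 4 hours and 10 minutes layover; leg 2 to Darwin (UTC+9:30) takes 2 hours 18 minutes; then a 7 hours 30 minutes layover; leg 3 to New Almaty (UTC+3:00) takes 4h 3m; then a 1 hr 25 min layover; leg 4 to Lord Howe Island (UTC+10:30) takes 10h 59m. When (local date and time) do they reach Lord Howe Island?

Convert departure to UTC: 12:17 AM − 6:30 = 5:47 PM UTC on Jun 28.
Add 4 hours and 29 minutes leg 1 → 10:16 PM UTC.
Add 4 hours and 10 minutes layover in Dhaka → 2:26 AM UTC (Jun 29).
Add 2 hours and 18 minutes leg 2 → 4:44 AM UTC.
Add 7 hours 30 minutes layover in Darwin → 12:14 PM UTC.
Add 4 hours and 3 minutes leg 3 → 4:17 PM UTC.
Add 1 hour and 25 minutes layover in New Almaty → 5:42 PM UTC.
Add 10 hours and 59 minutes leg 4 → 4:41 AM UTC (Jun 30).
Lord Howe Island is UTC+10:30, so local arrival = 4:41 AM + 10:30 = 3:11 PM on Jun 30.

3:11 PM on June 30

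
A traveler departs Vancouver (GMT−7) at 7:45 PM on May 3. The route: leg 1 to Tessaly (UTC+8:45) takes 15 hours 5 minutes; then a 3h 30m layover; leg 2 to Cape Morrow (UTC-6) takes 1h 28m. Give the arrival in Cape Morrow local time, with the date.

4:48 PM on May 4

Convert departure to UTC: 7:45 PM + 7:00 = 2:45 AM UTC on May 4.
Add 15 hours 5 minutes leg 1 → 5:50 PM UTC.
Add 3 hours 30 minutes layover in Tessaly → 9:20 PM UTC.
Add 1 hour and 28 minutes leg 2 → 10:48 PM UTC.
Cape Morrow is UTC−6:00, so local arrival = 10:48 PM − 6:00 = 4:48 PM on May 4.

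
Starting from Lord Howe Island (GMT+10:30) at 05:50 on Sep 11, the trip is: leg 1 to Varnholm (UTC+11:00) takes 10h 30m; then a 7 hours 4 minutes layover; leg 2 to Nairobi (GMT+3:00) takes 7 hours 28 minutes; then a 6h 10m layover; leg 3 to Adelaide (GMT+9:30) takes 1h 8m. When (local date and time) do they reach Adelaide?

13:10 on September 12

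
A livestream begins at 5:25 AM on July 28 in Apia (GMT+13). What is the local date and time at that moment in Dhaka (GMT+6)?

10:25 PM on July 27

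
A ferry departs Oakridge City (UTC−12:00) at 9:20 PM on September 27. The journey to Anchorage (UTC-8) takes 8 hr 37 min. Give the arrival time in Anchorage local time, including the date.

9:57 AM on September 28

Convert departure to UTC: 9:20 PM + 12:00 = 9:20 AM UTC on Sep 28.
Add 8 hours 37 minutes travel time → 5:57 PM UTC.
Anchorage is UTC−8:00, so local arrival = 5:57 PM − 8:00 = 9:57 AM on Sep 28.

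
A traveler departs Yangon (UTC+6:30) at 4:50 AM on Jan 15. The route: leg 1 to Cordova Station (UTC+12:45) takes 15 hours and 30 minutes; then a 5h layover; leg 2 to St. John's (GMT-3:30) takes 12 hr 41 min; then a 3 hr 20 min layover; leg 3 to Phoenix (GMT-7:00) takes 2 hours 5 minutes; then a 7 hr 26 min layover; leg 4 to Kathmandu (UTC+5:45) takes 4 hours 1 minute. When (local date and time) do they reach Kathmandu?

6:08 AM on January 17

Convert departure to UTC: 4:50 AM − 6:30 = 10:20 PM UTC on Jan 14.
Add 15 hours and 30 minutes leg 1 → 1:50 PM UTC (Jan 15).
Add 5 hours layover in Cordova Station → 6:50 PM UTC.
Add 12 hours 41 minutes leg 2 → 7:31 AM UTC (Jan 16).
Add 3 hours and 20 minutes layover in St. John's → 10:51 AM UTC.
Add 2 hours and 5 minutes leg 3 → 12:56 PM UTC.
Add 7 hours and 26 minutes layover in Phoenix → 8:22 PM UTC.
Add 4 hours and 1 minute leg 4 → 12:23 AM UTC (Jan 17).
Kathmandu is UTC+5:45, so local arrival = 12:23 AM + 5:45 = 6:08 AM on Jan 17.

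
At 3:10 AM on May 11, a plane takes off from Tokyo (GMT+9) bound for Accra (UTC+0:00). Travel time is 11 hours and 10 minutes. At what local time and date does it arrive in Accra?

Accra is 9:00 behind Tokyo.
After 11 hours 10 minutes it is 2:20 PM in Tokyo.
Shift by the zone difference: 2:20 PM − 9:00 = 5:20 AM on May 11 in Accra.

5:20 AM on May 11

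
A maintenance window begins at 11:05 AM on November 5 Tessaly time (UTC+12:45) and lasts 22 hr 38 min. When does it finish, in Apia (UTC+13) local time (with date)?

9:58 AM on Nov 6

Convert start to UTC: 11:05 AM − 12:45 = 10:20 PM UTC on Nov 4.
Add 22 hours and 38 minutes duration → 8:58 PM UTC (Nov 5).
Apia is UTC+13:00, so local end time = 8:58 PM + 13:00 = 9:58 AM on Nov 6.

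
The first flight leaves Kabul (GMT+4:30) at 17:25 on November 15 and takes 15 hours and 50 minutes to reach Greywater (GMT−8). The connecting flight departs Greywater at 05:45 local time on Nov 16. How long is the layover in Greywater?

9 hours

Convert departure to UTC: 17:25 − 4:30 = 12:55 UTC on Nov 15.
Add 15 hours 50 minutes flight time → 04:45 UTC (Nov 16).
Greywater is UTC−8:00, so local arrival = 04:45 − 8:00 = 20:45 on Nov 15.
Layover = 05:45 − 20:45 (+1 day) = 9 hours.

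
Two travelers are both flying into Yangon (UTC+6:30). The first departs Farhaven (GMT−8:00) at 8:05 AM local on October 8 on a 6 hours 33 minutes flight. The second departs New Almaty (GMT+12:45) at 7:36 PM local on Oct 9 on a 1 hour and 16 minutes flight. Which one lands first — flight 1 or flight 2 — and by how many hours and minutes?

Flight 1 in UTC: 8:05 AM + 8:00 = 4:05 PM on Oct 8.
+6 hours and 33 minutes → arrive 10:38 PM UTC on Oct 8.
Flight 2 in UTC: 7:36 PM − 12:45 = 6:51 AM on Oct 9.
+1 hour 16 minutes → arrive 8:07 AM UTC on Oct 9.
Flight 1 lands earlier by 9 hours 29 minutes.

the first, by 9 hours 29 minutes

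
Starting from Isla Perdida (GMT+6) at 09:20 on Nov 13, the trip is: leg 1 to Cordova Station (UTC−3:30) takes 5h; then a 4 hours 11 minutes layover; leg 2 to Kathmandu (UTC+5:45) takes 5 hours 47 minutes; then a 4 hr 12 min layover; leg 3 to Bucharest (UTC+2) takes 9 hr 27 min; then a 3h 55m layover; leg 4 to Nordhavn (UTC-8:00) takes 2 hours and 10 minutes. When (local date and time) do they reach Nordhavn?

Convert departure to UTC: 09:20 − 6:00 = 03:20 UTC on Nov 13.
Add 5 hours leg 1 → 08:20 UTC.
Add 4 hours 11 minutes layover in Cordova Station → 12:31 UTC.
Add 5 hours 47 minutes leg 2 → 18:18 UTC.
Add 4 hours and 12 minutes layover in Kathmandu → 22:30 UTC.
Add 9 hours 27 minutes leg 3 → 07:57 UTC (Nov 14).
Add 3 hours and 55 minutes layover in Bucharest → 11:52 UTC.
Add 2 hours and 10 minutes leg 4 → 14:02 UTC.
Nordhavn is UTC−8:00, so local arrival = 14:02 − 8:00 = 06:02 on Nov 14.

06:02 on November 14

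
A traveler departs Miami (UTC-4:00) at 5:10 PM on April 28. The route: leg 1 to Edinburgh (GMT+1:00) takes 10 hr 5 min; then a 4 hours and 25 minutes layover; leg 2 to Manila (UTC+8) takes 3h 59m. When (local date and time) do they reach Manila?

11:39 PM on April 29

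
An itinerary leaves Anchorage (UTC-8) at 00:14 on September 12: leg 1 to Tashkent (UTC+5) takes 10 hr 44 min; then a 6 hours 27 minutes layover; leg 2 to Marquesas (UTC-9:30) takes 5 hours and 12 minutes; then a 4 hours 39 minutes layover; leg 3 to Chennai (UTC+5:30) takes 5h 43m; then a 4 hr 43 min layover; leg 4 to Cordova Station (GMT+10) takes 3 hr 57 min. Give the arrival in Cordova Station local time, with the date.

11:39 on Sep 14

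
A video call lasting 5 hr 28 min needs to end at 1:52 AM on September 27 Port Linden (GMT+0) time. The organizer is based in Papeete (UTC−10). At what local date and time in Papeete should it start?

Target end time is already UTC: 1:52 AM on Sep 27.
Subtract 5 hours and 28 minutes → start 8:24 PM UTC on Sep 26.
Papeete is UTC−10:00: 8:24 PM − 10:00 = 10:24 AM on Sep 26.

10:24 AM on September 26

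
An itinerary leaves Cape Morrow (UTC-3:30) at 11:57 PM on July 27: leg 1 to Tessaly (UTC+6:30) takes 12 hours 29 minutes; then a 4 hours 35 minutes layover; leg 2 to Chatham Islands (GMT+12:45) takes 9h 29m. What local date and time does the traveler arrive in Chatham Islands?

6:45 PM on July 29

Convert departure to UTC: 11:57 PM + 3:30 = 3:27 AM UTC on Jul 28.
Add 12 hours and 29 minutes leg 1 → 3:56 PM UTC.
Add 4 hours and 35 minutes layover in Tessaly → 8:31 PM UTC.
Add 9 hours and 29 minutes leg 2 → 6:00 AM UTC (Jul 29).
Chatham Islands is UTC+12:45, so local arrival = 6:00 AM + 12:45 = 6:45 PM on Jul 29.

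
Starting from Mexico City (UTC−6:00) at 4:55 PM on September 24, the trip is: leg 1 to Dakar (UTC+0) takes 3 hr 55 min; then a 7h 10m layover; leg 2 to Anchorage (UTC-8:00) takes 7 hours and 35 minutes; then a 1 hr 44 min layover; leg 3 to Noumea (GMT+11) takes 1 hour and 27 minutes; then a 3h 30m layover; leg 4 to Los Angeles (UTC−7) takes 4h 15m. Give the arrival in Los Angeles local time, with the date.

9:31 PM on Sep 25

Convert departure to UTC: 4:55 PM + 6:00 = 10:55 PM UTC on Sep 24.
Add 3 hours and 55 minutes leg 1 → 2:50 AM UTC (Sep 25).
Add 7 hours 10 minutes layover in Dakar → 10:00 AM UTC.
Add 7 hours and 35 minutes leg 2 → 5:35 PM UTC.
Add 1 hour 44 minutes layover in Anchorage → 7:19 PM UTC.
Add 1 hour 27 minutes leg 3 → 8:46 PM UTC.
Add 3 hours and 30 minutes layover in Noumea → 12:16 AM UTC (Sep 26).
Add 4 hours and 15 minutes leg 4 → 4:31 AM UTC.
Los Angeles is UTC−7:00, so local arrival = 4:31 AM − 7:00 = 9:31 PM on Sep 25.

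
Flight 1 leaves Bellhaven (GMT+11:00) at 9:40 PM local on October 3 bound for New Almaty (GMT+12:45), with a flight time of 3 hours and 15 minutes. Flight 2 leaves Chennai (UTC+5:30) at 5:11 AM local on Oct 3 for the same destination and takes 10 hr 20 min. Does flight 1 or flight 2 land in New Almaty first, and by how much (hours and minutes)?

the second, by 3 hours 54 minutes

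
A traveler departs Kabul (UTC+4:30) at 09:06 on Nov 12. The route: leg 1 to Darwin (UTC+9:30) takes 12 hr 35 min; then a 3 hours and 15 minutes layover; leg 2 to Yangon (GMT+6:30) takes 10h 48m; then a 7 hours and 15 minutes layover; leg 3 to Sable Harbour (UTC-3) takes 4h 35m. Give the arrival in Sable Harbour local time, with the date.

Convert departure to UTC: 09:06 − 4:30 = 04:36 UTC on Nov 12.
Add 12 hours 35 minutes leg 1 → 17:11 UTC.
Add 3 hours and 15 minutes layover in Darwin → 20:26 UTC.
Add 10 hours 48 minutes leg 2 → 07:14 UTC (Nov 13).
Add 7 hours 15 minutes layover in Yangon → 14:29 UTC.
Add 4 hours 35 minutes leg 3 → 19:04 UTC.
Sable Harbour is UTC−3:00, so local arrival = 19:04 − 3:00 = 16:04 on Nov 13.

16:04 on Nov 13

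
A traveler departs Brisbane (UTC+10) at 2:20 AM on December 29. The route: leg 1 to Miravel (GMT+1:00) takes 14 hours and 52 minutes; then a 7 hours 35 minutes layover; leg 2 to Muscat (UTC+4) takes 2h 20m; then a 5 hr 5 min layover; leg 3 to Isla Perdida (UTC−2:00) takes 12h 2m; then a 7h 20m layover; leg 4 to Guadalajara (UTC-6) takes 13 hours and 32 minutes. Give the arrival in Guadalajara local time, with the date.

Convert departure to UTC: 2:20 AM − 10:00 = 4:20 PM UTC on Dec 28.
Add 14 hours 52 minutes leg 1 → 7:12 AM UTC (Dec 29).
Add 7 hours 35 minutes layover in Miravel → 2:47 PM UTC.
Add 2 hours 20 minutes leg 2 → 5:07 PM UTC.
Add 5 hours 5 minutes layover in Muscat → 10:12 PM UTC.
Add 12 hours 2 minutes leg 3 → 10:14 AM UTC (Dec 30).
Add 7 hours 20 minutes layover in Isla Perdida → 5:34 PM UTC.
Add 13 hours and 32 minutes leg 4 → 7:06 AM UTC (Dec 31).
Guadalajara is UTC−6:00, so local arrival = 7:06 AM − 6:00 = 1:06 AM on Dec 31.

1:06 AM on December 31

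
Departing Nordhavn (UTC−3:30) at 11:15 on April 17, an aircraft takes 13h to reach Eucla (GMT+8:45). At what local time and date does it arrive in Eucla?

12:30 on Apr 18

Eucla is 12:15 ahead of Nordhavn.
After 13 hours it is 00:15 (Apr 18) in Nordhavn.
Shift by the zone difference: 00:15 + 12:15 = 12:30 on Apr 18 in Eucla.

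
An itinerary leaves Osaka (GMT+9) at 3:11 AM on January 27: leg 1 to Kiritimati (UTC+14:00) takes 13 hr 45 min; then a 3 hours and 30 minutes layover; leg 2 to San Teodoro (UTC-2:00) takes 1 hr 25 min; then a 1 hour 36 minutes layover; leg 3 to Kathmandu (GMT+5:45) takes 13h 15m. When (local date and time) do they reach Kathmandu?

9:27 AM on Jan 28

Convert departure to UTC: 3:11 AM − 9:00 = 6:11 PM UTC on Jan 26.
Add 13 hours 45 minutes leg 1 → 7:56 AM UTC (Jan 27).
Add 3 hours and 30 minutes layover in Kiritimati → 11:26 AM UTC.
Add 1 hour 25 minutes leg 2 → 12:51 PM UTC.
Add 1 hour and 36 minutes layover in San Teodoro → 2:27 PM UTC.
Add 13 hours 15 minutes leg 3 → 3:42 AM UTC (Jan 28).
Kathmandu is UTC+5:45, so local arrival = 3:42 AM + 5:45 = 9:27 AM on Jan 28.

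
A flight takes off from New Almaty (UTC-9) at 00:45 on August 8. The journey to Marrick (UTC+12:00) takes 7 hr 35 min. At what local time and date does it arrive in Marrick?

Convert departure to UTC: 00:45 + 9:00 = 09:45 UTC on Aug 8.
Add 7 hours and 35 minutes travel time → 17:20 UTC.
Marrick is UTC+12:00, so local arrival = 17:20 + 12:00 = 05:20 on Aug 9.

05:20 on August 9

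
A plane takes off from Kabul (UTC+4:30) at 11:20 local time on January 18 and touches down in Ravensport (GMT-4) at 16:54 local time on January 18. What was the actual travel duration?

14 hours 4 minutes

Departure in UTC: 11:20 − 4:30 = 06:50 on Jan 18.
Arrival in UTC: 16:54 + 4:00 = 20:54 on Jan 18.
Elapsed = 20:54 − 06:50 = 14 hours 4 minutes.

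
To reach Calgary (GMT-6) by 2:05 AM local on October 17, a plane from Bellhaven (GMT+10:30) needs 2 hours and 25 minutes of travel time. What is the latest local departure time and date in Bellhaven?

4:10 PM on October 17

Target arrival in UTC: 2:05 AM + 6:00 = 8:05 AM on Oct 17.
Subtract 2 hours 25 minutes → departure 5:40 AM UTC on Oct 17.
Bellhaven is UTC+10:30: 5:40 AM + 10:30 = 4:10 PM on Oct 17.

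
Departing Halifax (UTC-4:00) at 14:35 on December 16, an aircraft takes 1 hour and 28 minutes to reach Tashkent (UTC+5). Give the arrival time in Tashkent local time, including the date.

Convert departure to UTC: 14:35 + 4:00 = 18:35 UTC on Dec 16.
Add 1 hour 28 minutes travel time → 20:03 UTC.
Tashkent is UTC+5:00, so local arrival = 20:03 + 5:00 = 01:03 on Dec 17.

01:03 on December 17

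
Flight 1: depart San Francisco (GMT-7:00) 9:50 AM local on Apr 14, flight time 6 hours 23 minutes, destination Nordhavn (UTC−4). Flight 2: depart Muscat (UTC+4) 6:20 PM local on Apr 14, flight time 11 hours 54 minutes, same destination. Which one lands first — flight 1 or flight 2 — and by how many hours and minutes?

the first, by 3 hours 1 minute

Flight 1 in UTC: 9:50 AM + 7:00 = 4:50 PM on Apr 14.
+6 hours and 23 minutes → arrive 11:13 PM UTC on Apr 14.
Flight 2 in UTC: 6:20 PM − 4:00 = 2:20 PM on Apr 14.
+11 hours 54 minutes → arrive 2:14 AM UTC on Apr 15.
Flight 1 lands earlier by 3 hours 1 minute.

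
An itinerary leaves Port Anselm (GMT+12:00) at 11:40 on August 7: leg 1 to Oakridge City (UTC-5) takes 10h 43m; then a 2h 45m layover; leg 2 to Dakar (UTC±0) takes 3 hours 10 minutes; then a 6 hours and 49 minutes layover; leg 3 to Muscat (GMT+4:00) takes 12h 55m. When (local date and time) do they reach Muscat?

16:02 on Aug 8

Convert departure to UTC: 11:40 − 12:00 = 23:40 UTC on Aug 6.
Add 10 hours 43 minutes leg 1 → 10:23 UTC (Aug 7).
Add 2 hours and 45 minutes layover in Oakridge City → 13:08 UTC.
Add 3 hours and 10 minutes leg 2 → 16:18 UTC.
Add 6 hours 49 minutes layover in Dakar → 23:07 UTC.
Add 12 hours 55 minutes leg 3 → 12:02 UTC (Aug 8).
Muscat is UTC+4:00, so local arrival = 12:02 + 4:00 = 16:02 on Aug 8.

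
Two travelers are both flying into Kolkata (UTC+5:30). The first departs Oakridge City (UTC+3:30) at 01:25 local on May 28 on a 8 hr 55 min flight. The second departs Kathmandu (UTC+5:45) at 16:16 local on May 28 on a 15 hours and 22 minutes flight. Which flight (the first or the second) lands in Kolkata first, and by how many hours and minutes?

the first, by 19 hours 3 minutes

Flight 1 in UTC: 01:25 − 3:30 = 21:55 on May 27.
+8 hours and 55 minutes → arrive 06:50 UTC on May 28.
Flight 2 in UTC: 16:16 − 5:45 = 10:31 on May 28.
+15 hours and 22 minutes → arrive 01:53 UTC on May 29.
Flight 1 lands earlier by 19 hours 3 minutes.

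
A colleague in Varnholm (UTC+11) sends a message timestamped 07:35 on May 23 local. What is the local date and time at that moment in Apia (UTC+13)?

Apia is 2:00 ahead of Varnholm.
Shift by the zone difference: 07:35 + 2:00 = 09:35 on May 23 in Apia.

09:35 on May 23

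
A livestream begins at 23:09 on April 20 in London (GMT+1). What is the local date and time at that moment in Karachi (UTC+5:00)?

03:09 on April 21

Karachi is 4:00 ahead of London.
Shift by the zone difference: 23:09 + 4:00 = 03:09 on Apr 21 in Karachi.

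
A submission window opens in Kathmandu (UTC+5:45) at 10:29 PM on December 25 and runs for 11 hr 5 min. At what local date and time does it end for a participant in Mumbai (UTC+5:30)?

Convert start to UTC: 10:29 PM − 5:45 = 4:44 PM UTC on Dec 25.
Add 11 hours 5 minutes duration → 3:49 AM UTC (Dec 26).
Mumbai is UTC+5:30, so local end time = 3:49 AM + 5:30 = 9:19 AM on Dec 26.

9:19 AM on December 26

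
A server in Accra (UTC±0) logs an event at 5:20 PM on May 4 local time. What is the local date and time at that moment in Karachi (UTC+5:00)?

10:20 PM on May 4

Karachi is 5:00 ahead of Accra.
Shift by the zone difference: 5:20 PM + 5:00 = 10:20 PM on May 4 in Karachi.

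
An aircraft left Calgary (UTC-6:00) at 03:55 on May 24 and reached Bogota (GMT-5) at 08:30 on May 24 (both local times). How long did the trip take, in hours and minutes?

Departure in UTC: 03:55 + 6:00 = 09:55 on May 24.
Arrival in UTC: 08:30 + 5:00 = 13:30 on May 24.
Elapsed = 13:30 − 09:55 = 3 hours 35 minutes.

3 hours 35 minutes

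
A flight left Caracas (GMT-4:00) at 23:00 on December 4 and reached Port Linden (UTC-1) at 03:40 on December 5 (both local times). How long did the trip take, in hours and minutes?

1 hour 40 minutes

Port Linden is 3:00 ahead of Caracas.
Clock-face elapsed time (ignoring zones) is 4 hours 40 minutes.
Actual elapsed = 4 hours 40 minutes − 3:00 = 1 hour 40 minutes.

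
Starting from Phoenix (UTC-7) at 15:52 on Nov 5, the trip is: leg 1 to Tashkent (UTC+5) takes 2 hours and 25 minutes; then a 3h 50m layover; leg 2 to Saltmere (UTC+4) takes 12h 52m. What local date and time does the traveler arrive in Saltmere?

21:59 on November 6

Convert departure to UTC: 15:52 + 7:00 = 22:52 UTC on Nov 5.
Add 2 hours 25 minutes leg 1 → 01:17 UTC (Nov 6).
Add 3 hours and 50 minutes layover in Tashkent → 05:07 UTC.
Add 12 hours 52 minutes leg 2 → 17:59 UTC.
Saltmere is UTC+4:00, so local arrival = 17:59 + 4:00 = 21:59 on Nov 6.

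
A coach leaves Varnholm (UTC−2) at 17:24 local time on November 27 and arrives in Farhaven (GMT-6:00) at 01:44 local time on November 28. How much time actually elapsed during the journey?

Departure in UTC: 17:24 + 2:00 = 19:24 on Nov 27.
Arrival in UTC: 01:44 + 6:00 = 07:44 on Nov 28.
Elapsed = 07:44 − 19:24 (+1 day) = 12 hours 20 minutes.

12 hours 20 minutes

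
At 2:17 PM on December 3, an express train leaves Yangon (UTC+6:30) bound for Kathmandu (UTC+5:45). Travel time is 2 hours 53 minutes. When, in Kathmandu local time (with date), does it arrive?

4:25 PM on December 3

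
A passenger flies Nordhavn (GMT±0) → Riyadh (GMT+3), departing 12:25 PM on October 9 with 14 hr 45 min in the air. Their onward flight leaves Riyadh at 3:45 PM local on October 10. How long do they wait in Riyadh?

Nordhavn is at UTC+0, so departure is already 12:25 PM UTC on Oct 9.
Add 14 hours and 45 minutes flight time → 3:10 AM UTC (Oct 10).
Riyadh is UTC+3:00, so local arrival = 3:10 AM + 3:00 = 6:10 AM on Oct 10.
Layover = 3:45 PM − 6:10 AM = 9 hours 35 minutes.

9 hours 35 minutes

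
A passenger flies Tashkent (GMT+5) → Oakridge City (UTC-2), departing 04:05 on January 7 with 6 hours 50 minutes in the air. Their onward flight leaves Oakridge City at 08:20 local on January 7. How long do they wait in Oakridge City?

4 hours 25 minutes

Convert departure to UTC: 04:05 − 5:00 = 23:05 UTC on Jan 6.
Add 6 hours 50 minutes flight time → 05:55 UTC (Jan 7).
Oakridge City is UTC−2:00, so local arrival = 05:55 − 2:00 = 03:55 on Jan 7.
Layover = 08:20 − 03:55 = 4 hours 25 minutes.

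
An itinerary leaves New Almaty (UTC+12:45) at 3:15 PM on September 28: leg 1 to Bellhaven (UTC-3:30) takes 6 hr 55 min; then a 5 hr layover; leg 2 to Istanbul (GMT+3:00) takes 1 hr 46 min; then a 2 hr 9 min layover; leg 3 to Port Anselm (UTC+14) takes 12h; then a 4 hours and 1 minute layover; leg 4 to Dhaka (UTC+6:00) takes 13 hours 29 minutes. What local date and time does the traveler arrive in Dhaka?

Convert departure to UTC: 3:15 PM − 12:45 = 2:30 AM UTC on Sep 28.
Add 6 hours and 55 minutes leg 1 → 9:25 AM UTC.
Add 5 hours layover in Bellhaven → 2:25 PM UTC.
Add 1 hour and 46 minutes leg 2 → 4:11 PM UTC.
Add 2 hours 9 minutes layover in Istanbul → 6:20 PM UTC.
Add 12 hours leg 3 → 6:20 AM UTC (Sep 29).
Add 4 hours and 1 minute layover in Port Anselm → 10:21 AM UTC.
Add 13 hours and 29 minutes leg 4 → 11:50 PM UTC.
Dhaka is UTC+6:00, so local arrival = 11:50 PM + 6:00 = 5:50 AM on Sep 30.

5:50 AM on September 30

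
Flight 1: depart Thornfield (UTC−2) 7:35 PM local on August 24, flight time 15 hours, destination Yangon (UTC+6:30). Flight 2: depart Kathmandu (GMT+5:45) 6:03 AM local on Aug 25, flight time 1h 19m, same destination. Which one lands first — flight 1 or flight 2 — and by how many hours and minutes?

the second, by 10 hours 58 minutes

Flight 1 in UTC: 7:35 PM + 2:00 = 9:35 PM on Aug 24.
+15 hours → arrive 12:35 PM UTC on Aug 25.
Flight 2 in UTC: 6:03 AM − 5:45 = 12:18 AM on Aug 25.
+1 hour 19 minutes → arrive 1:37 AM UTC on Aug 25.
Flight 2 lands earlier by 10 hours 58 minutes.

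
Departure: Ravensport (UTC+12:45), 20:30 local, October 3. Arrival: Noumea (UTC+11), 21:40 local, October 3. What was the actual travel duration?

2 hours 55 minutes

Departure in UTC: 20:30 − 12:45 = 07:45 on Oct 3.
Arrival in UTC: 21:40 − 11:00 = 10:40 on Oct 3.
Elapsed = 10:40 − 07:45 = 2 hours 55 minutes.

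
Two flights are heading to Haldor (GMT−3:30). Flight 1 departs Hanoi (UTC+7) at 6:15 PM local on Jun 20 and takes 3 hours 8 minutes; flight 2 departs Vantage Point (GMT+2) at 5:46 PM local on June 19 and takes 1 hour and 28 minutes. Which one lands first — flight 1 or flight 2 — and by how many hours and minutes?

Flight 1 in UTC: 6:15 PM − 7:00 = 11:15 AM on Jun 20.
+3 hours and 8 minutes → arrive 2:23 PM UTC on Jun 20.
Flight 2 in UTC: 5:46 PM − 2:00 = 3:46 PM on Jun 19.
+1 hour 28 minutes → arrive 5:14 PM UTC on Jun 19.
Flight 2 lands earlier by 21 hours 9 minutes.

the second, by 21 hours 9 minutes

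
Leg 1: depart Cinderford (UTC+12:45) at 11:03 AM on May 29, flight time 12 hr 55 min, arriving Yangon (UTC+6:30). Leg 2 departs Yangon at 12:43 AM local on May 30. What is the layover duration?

7 hours

Convert departure to UTC: 11:03 AM − 12:45 = 10:18 PM UTC on May 28.
Add 12 hours and 55 minutes flight time → 11:13 AM UTC (May 29).
Yangon is UTC+6:30, so local arrival = 11:13 AM + 6:30 = 5:43 PM on May 29.
Layover = 12:43 AM − 5:43 PM (+1 day) = 7 hours.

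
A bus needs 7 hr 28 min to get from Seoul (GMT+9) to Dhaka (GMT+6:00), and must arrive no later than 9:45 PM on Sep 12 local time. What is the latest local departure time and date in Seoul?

Target arrival in UTC: 9:45 PM − 6:00 = 3:45 PM on Sep 12.
Subtract 7 hours and 28 minutes → departure 8:17 AM UTC on Sep 12.
Seoul is UTC+9:00: 8:17 AM + 9:00 = 5:17 PM on Sep 12.

5:17 PM on September 12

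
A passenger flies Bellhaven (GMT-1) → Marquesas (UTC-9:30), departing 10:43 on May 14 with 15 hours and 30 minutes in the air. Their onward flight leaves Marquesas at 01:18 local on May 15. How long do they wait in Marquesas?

Convert departure to UTC: 10:43 + 1:00 = 11:43 UTC on May 14.
Add 15 hours and 30 minutes flight time → 03:13 UTC (May 15).
Marquesas is UTC−9:30, so local arrival = 03:13 − 9:30 = 17:43 on May 14.
Layover = 01:18 − 17:43 (+1 day) = 7 hours 35 minutes.

7 hours 35 minutes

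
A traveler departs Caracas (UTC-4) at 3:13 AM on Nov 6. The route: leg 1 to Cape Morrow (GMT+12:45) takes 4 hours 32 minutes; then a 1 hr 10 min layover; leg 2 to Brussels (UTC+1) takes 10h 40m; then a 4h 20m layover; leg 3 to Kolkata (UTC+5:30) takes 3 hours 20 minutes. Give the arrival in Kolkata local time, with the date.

12:45 PM on November 7

Convert departure to UTC: 3:13 AM + 4:00 = 7:13 AM UTC on Nov 6.
Add 4 hours 32 minutes leg 1 → 11:45 AM UTC.
Add 1 hour 10 minutes layover in Cape Morrow → 12:55 PM UTC.
Add 10 hours and 40 minutes leg 2 → 11:35 PM UTC.
Add 4 hours 20 minutes layover in Brussels → 3:55 AM UTC (Nov 7).
Add 3 hours and 20 minutes leg 3 → 7:15 AM UTC.
Kolkata is UTC+5:30, so local arrival = 7:15 AM + 5:30 = 12:45 PM on Nov 7.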